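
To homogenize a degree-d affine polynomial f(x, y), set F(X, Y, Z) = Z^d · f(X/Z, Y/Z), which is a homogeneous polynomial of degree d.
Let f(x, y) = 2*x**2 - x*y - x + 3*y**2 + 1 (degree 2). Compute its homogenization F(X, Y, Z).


F(X, Y, Z) = 2*X**2 - X*Y - X*Z + 3*Y**2 + Z**2

deg(f) = 2.
Substitute x = X/Z, y = Y/Z into f, then multiply by Z^2.
  monomial 2·x^2·y^0 ↦ 2·X^2·Y^0·Z^0.
  monomial -1·x^1·y^1 ↦ -1·X^1·Y^1·Z^0.
  monomial -1·x^1·y^0 ↦ -1·X^1·Y^0·Z^1.
  monomial 3·x^0·y^2 ↦ 3·X^0·Y^2·Z^0.
  monomial 1·x^0·y^0 ↦ 1·X^0·Y^0·Z^2.
Collecting: F(X, Y, Z) = 2*X**2 - X*Y - X*Z + 3*Y**2 + Z**2.


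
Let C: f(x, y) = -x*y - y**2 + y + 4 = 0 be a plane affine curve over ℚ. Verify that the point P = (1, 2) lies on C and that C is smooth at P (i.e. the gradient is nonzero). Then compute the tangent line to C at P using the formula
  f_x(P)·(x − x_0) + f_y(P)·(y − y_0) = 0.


Tangent line at P: -2*x - 4*y + 10 = 0.

Step 1: f(1, 2) = 0, so P lies on C.
Step 2: partial derivatives
  f_x(x, y) = -y, f_y(x, y) = -x - 2*y + 1.
  f_x(P) = -2, f_y(P) = -4 (gradient nonzero, so P is smooth).
Step 3: tangent line at P: -2·(x − 1) + -4·(y − 2) = 0.
Expanding: -2*x - 4*y + 10 = 0.


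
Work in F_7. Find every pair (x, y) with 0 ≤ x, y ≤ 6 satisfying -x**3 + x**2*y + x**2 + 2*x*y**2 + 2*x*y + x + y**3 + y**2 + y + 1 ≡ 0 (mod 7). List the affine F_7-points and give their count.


Affine F_7-points: {(0, 6), (1, 6), (2, 1), (2, 3), (2, 5), (3, 0), (4, 3), (5, 3), (6, 6)}; count = 9.

For each of the 49 pairs (x, y) ∈ F_7², evaluate f(x, y) mod 7. Record the zeros.
  x = 0: [0↦1, 1↦4, 2↦1, 3↦5, 4↦1, 5↦2, 6↦0]  zeros at y ∈ {6}
  x = 1: [0↦2, 1↦3, 2↦2, 3↦5, 4↦4, 5↦5, 6↦0]  zeros at y ∈ {6}
  x = 2: [0↦6, 1↦0, 2↦3, 3↦0, 4↦4, 5↦0, 6↦1]  zeros at y ∈ {1, 3, 5}
  x = 3: [0↦0, 1↦3, 2↦5, 3↦5, 4↦2, 5↦2, 6↦4]  zeros at y ∈ {0}
  x = 4: [0↦6, 1↦6, 2↦2, 3↦0, 4↦6, 5↦5, 6↦3]  zeros at y ∈ {3}
  x = 5: [0↦4, 1↦3, 2↦2, 3↦0, 4↦3, 5↦3, 6↦6]  zeros at y ∈ {3}
  x = 6: [0↦2, 1↦2, 2↦6, 3↦6, 4↦1, 5↦4, 6↦0]  zeros at y ∈ {6}
Collecting zeros: affine points = {(0, 6), (1, 6), (2, 1), (2, 3), (2, 5), (3, 0), (4, 3), (5, 3), (6, 6)}.
Total count |C(F_7)_aff| = 9.


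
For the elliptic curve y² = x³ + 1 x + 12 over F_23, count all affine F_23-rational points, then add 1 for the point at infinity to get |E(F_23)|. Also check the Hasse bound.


Affine points = {(0, 9), (0, 14), (5, 2), (5, 21), (6, 2), (6, 21), (8, 7), (8, 16), (12, 2), (12, 21), (19, 6), (19, 17), (21, 5), (21, 18)}; affine count = 14; |E(F_23)| = 15.

Discriminant check: Δ ∝ 4a³ + 27b² = 4·1³ + 27·12² = 4·1 + 27·144 ≡ 5 (mod 23). Nonzero ⇒ E is nonsingular.
For each x ∈ F_23, compute rhs = x³ + 1·x + 12 mod 23, then count y ∈ F_23 with y² ≡ rhs.
  x = 0: rhs = 12, matching y values: 9, 14 (2 points).
  x = 1: rhs = 14, matching y values: none (0 points).
  x = 2: rhs = 22, matching y values: none (0 points).
  x = 3: rhs = 19, matching y values: none (0 points).
  x = 4: rhs = 11, matching y values: none (0 points).
  x = 5: rhs = 4, matching y values: 2, 21 (2 points).
  x = 6: rhs = 4, matching y values: 2, 21 (2 points).
  x = 7: rhs = 17, matching y values: none (0 points).
  x = 8: rhs = 3, matching y values: 7, 16 (2 points).
  x = 9: rhs = 14, matching y values: none (0 points).
  x = 10: rhs = 10, matching y values: none (0 points).
  x = 11: rhs = 20, matching y values: none (0 points).
  x = 12: rhs = 4, matching y values: 2, 21 (2 points).
  x = 13: rhs = 14, matching y values: none (0 points).
  x = 14: rhs = 10, matching y values: none (0 points).
  x = 15: rhs = 21, matching y values: none (0 points).
  x = 16: rhs = 7, matching y values: none (0 points).
  x = 17: rhs = 20, matching y values: none (0 points).
  x = 18: rhs = 20, matching y values: none (0 points).
  x = 19: rhs = 13, matching y values: 6, 17 (2 points).
  x = 20: rhs = 5, matching y values: none (0 points).
  x = 21: rhs = 2, matching y values: 5, 18 (2 points).
  x = 22: rhs = 10, matching y values: none (0 points).
Total affine count: 14.
Full point count |E(F_23)| = 14 + 1 = 15.
Hasse bound: |15 − (23+1)| = |-9| = 9 ≤ 2√23 ≈ 9.5917 ✓.


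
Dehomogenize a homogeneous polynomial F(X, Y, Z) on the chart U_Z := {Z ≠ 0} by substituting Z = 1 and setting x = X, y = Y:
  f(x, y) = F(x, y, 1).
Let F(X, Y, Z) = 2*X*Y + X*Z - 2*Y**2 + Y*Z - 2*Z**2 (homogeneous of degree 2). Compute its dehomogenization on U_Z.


f(x, y) = 2*x*y + x - 2*y**2 + y - 2

On U_Z we set Z = 1. Each monomial c·X^i·Y^j·Z^k in F becomes c·x^i·y^j·1^k = c·x^i·y^j.
Substituting Z = 1: F(X, Y, 1) = 2*x*y + x - 2*y**2 + y - 2.
Note: deg(f) ≤ deg(F) = 2; strict inequality happens when F is divisible by Z (lost terms).


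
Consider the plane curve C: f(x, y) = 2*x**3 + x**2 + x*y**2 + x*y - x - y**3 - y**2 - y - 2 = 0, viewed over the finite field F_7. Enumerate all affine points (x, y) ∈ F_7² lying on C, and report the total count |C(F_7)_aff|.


Affine F_7-points: {(1, 0), (2, 2), (2, 4), (3, 5), (4, 3), (6, 1)}; count = 6.

For each of the 49 pairs (x, y) ∈ F_7², evaluate f(x, y) mod 7. Record the zeros.
  x = 0: [0↦5, 1↦2, 2↦5, 3↦1, 4↦5, 5↦4, 6↦6]  zeros at y ∈ ∅
  x = 1: [0↦0, 1↦6, 2↦6, 3↦1, 4↦6, 5↦1, 6↦1]  zeros at y ∈ {0}
  x = 2: [0↦2, 1↦3, 2↦0, 3↦1, 4↦0, 5↦5, 6↦3]  zeros at y ∈ {2, 4}
  x = 3: [0↦2, 1↦5, 2↦6, 3↦6, 4↦6, 5↦0, 6↦3]  zeros at y ∈ {5}
  x = 4: [0↦5, 1↦3, 2↦1, 3↦0, 4↦1, 5↦5, 6↦6]  zeros at y ∈ {3}
  x = 5: [0↦2, 1↦2, 2↦4, 3↦2, 4↦4, 5↦4, 6↦3]  zeros at y ∈ ∅
  x = 6: [0↦5, 1↦0, 2↦6, 3↦3, 4↦6, 5↦2, 6↦6]  zeros at y ∈ {1}
Collecting zeros: affine points = {(1, 0), (2, 2), (2, 4), (3, 5), (4, 3), (6, 1)}.
Total count |C(F_7)_aff| = 6.


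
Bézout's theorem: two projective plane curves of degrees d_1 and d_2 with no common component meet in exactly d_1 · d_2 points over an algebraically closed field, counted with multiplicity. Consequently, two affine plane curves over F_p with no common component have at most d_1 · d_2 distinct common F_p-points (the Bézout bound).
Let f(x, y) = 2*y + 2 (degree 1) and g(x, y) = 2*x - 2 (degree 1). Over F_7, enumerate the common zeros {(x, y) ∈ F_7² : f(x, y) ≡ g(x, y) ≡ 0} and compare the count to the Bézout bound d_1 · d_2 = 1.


Common zeros: {(1, 6)}; count = 1; Bézout bound = 1.

deg(f) = 1, deg(g) = 1, so Bézout bound = 1.
Scan x ∈ F_7. For each x, list the y ∈ F_7 with f(x, y) ≡ 0 and those with g(x, y) ≡ 0 (mod 7); the common zeros in that column are the intersection.
  x = 0: f ≡ 0 at y ∈ {6}; g ≡ 0 at y ∈ ∅; common: ∅.
  x = 1: f ≡ 0 at y ∈ {6}; g ≡ 0 at y ∈ {0, 1, 2, 3, 4, 5, 6}; common: {6}.
  x = 2: f ≡ 0 at y ∈ {6}; g ≡ 0 at y ∈ ∅; common: ∅.
  x = 3: f ≡ 0 at y ∈ {6}; g ≡ 0 at y ∈ ∅; common: ∅.
  x = 4: f ≡ 0 at y ∈ {6}; g ≡ 0 at y ∈ ∅; common: ∅.
  x = 5: f ≡ 0 at y ∈ {6}; g ≡ 0 at y ∈ ∅; common: ∅.
  x = 6: f ≡ 0 at y ∈ {6}; g ≡ 0 at y ∈ ∅; common: ∅.
Collecting: common zeros = {(1, 6)}, so the count is 1.
Comparison with the Bézout bound: 1 ≤ 1 = deg(f)·deg(g), as expected for curves with no common component (the bound is attained).


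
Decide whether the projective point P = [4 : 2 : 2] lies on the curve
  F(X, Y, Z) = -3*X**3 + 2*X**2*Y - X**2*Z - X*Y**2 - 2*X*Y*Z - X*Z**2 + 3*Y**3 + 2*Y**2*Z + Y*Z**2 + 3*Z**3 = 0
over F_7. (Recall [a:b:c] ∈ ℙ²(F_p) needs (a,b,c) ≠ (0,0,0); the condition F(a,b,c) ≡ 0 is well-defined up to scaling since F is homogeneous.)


F(4,2,2) ≡ 2 (mod 7); P is NOT on the curve.

Evaluate F(4, 2, 2) term-by-term (mod 7).
  -3*X**3 ↦ -3·64·1·1 = -192
  2*X**2*Y ↦ 2·16·2·1 = 64
  -X**2*Z ↦ -1·16·1·2 = -32
  -X*Y**2 ↦ -1·4·4·1 = -16
  -2*X*Y*Z ↦ -2·4·2·2 = -32
  -X*Z**2 ↦ -1·4·1·4 = -16
  3*Y**3 ↦ 3·1·8·1 = 24
  2*Y**2*Z ↦ 2·1·4·2 = 16
  Y*Z**2 ↦ 1·1·2·4 = 8
  3*Z**3 ↦ 3·1·1·8 = 24
Sum: F(4, 2, 2) = (-192) + (64) + (-32) + (-16) + (-32) + (-16) + (24) + (16) + (8) + (24) = -152.
Reducing mod 7: -152 ≡ 2 (mod 7).
Since F(a, b, c) ≡ 2 ≠ 0 (mod 7), P does NOT lie on the curve.


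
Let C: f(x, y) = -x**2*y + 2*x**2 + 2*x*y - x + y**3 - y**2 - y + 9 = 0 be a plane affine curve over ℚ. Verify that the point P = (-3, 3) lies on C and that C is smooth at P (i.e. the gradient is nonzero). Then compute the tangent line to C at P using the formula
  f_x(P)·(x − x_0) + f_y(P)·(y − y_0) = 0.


Tangent line at P: 11*x + 5*y + 18 = 0.

Step 1: f(-3, 3) = 0, so P lies on C.
Step 2: partial derivatives
  f_x(x, y) = -2*x*y + 4*x + 2*y - 1, f_y(x, y) = -x**2 + 2*x + 3*y**2 - 2*y - 1.
  f_x(P) = 11, f_y(P) = 5 (gradient nonzero, so P is smooth).
Step 3: tangent line at P: 11·(x − -3) + 5·(y − 3) = 0.
Expanding: 11*x + 5*y + 18 = 0.


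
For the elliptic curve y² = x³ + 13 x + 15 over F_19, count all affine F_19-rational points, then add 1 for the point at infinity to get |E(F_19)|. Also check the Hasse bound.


Affine points = {(2, 7), (2, 12), (3, 9), (3, 10), (4, 6), (4, 13), (6, 9), (6, 10), (8, 2), (8, 17), (9, 5), (9, 14), (10, 9), (10, 10), (11, 8), (11, 11), (13, 5), (13, 14), (16, 5), (16, 14), (17, 0), (18, 1), (18, 18)}; affine count = 23; |E(F_19)| = 24.

Discriminant check: Δ ∝ 4a³ + 27b² = 4·13³ + 27·15² = 4·2197 + 27·225 ≡ 5 (mod 19). Nonzero ⇒ E is nonsingular.
For each x ∈ F_19, compute rhs = x³ + 13·x + 15 mod 19, then count y ∈ F_19 with y² ≡ rhs.
  x = 0: rhs = 15, matching y values: none (0 points).
  x = 1: rhs = 10, matching y values: none (0 points).
  x = 2: rhs = 11, matching y values: 7, 12 (2 points).
  x = 3: rhs = 5, matching y values: 9, 10 (2 points).
  x = 4: rhs = 17, matching y values: 6, 13 (2 points).
  x = 5: rhs = 15, matching y values: none (0 points).
  x = 6: rhs = 5, matching y values: 9, 10 (2 points).
  x = 7: rhs = 12, matching y values: none (0 points).
  x = 8: rhs = 4, matching y values: 2, 17 (2 points).
  x = 9: rhs = 6, matching y values: 5, 14 (2 points).
  x = 10: rhs = 5, matching y values: 9, 10 (2 points).
  x = 11: rhs = 7, matching y values: 8, 11 (2 points).
  x = 12: rhs = 18, matching y values: none (0 points).
  x = 13: rhs = 6, matching y values: 5, 14 (2 points).
  x = 14: rhs = 15, matching y values: none (0 points).
  x = 15: rhs = 13, matching y values: none (0 points).
  x = 16: rhs = 6, matching y values: 5, 14 (2 points).
  x = 17: rhs = 0, matching y values: 0 (1 points).
  x = 18: rhs = 1, matching y values: 1, 18 (2 points).
Total affine count: 23.
Full point count |E(F_19)| = 23 + 1 = 24.
Hasse bound: |24 − (19+1)| = |4| = 4 ≤ 2√19 ≈ 8.7178 ✓.


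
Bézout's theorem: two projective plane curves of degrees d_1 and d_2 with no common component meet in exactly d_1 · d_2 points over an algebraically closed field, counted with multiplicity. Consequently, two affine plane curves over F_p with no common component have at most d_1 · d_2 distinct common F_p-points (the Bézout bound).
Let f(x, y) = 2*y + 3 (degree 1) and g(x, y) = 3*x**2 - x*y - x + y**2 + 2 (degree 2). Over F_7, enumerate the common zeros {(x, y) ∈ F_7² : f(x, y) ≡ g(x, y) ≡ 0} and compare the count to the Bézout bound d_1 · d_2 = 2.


Common zeros: {(4, 2)}; count = 1; Bézout bound = 2.

deg(f) = 1, deg(g) = 2, so Bézout bound = 2.
Scan x ∈ F_7. For each x, list the y ∈ F_7 with f(x, y) ≡ 0 and those with g(x, y) ≡ 0 (mod 7); the common zeros in that column are the intersection.
  x = 0: f ≡ 0 at y ∈ {2}; g ≡ 0 at y ∈ ∅; common: ∅.
  x = 1: f ≡ 0 at y ∈ {2}; g ≡ 0 at y ∈ ∅; common: ∅.
  x = 2: f ≡ 0 at y ∈ {2}; g ≡ 0 at y ∈ ∅; common: ∅.
  x = 3: f ≡ 0 at y ∈ {2}; g ≡ 0 at y ∈ ∅; common: ∅.
  x = 4: f ≡ 0 at y ∈ {2}; g ≡ 0 at y ∈ {2}; common: {2}.
  x = 5: f ≡ 0 at y ∈ {2}; g ≡ 0 at y ∈ ∅; common: ∅.
  x = 6: f ≡ 0 at y ∈ {2}; g ≡ 0 at y ∈ ∅; common: ∅.
Collecting: common zeros = {(4, 2)}, so the count is 1.
Comparison with the Bézout bound: 1 ≤ 2 = deg(f)·deg(g), as expected for curves with no common component (the affine F_7-count falls short of the bound because intersections may lie at infinity, over extension fields, or carry multiplicity).


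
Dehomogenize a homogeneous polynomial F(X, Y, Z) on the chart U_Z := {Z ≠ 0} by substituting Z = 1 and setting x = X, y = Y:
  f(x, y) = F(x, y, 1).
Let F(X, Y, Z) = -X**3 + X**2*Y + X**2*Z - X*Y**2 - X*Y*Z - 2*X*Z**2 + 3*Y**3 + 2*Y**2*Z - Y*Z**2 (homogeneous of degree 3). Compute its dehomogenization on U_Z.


f(x, y) = -x**3 + x**2*y + x**2 - x*y**2 - x*y - 2*x + 3*y**3 + 2*y**2 - y

On U_Z we set Z = 1. Each monomial c·X^i·Y^j·Z^k in F becomes c·x^i·y^j·1^k = c·x^i·y^j.
Substituting Z = 1: F(X, Y, 1) = -x**3 + x**2*y + x**2 - x*y**2 - x*y - 2*x + 3*y**3 + 2*y**2 - y.
Note: deg(f) ≤ deg(F) = 3; strict inequality happens when F is divisible by Z (lost terms).


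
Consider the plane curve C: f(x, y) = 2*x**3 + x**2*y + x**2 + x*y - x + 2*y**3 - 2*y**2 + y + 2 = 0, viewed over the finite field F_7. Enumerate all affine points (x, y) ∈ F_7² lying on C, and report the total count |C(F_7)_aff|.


Affine F_7-points: {(1, 1), (1, 3), (1, 4), (2, 2), (2, 3), (3, 4), (4, 4)}; count = 7.

For each of the 49 pairs (x, y) ∈ F_7², evaluate f(x, y) mod 7. Record the zeros.
  x = 0: [0↦2, 1↦3, 2↦5, 3↦6, 4↦4, 5↦4, 6↦4]  zeros at y ∈ ∅
  x = 1: [0↦4, 1↦0, 2↦4, 3↦0, 4↦0, 5↦2, 6↦4]  zeros at y ∈ {1, 3, 4}
  x = 2: [0↦6, 1↦6, 2↦0, 3↦0, 4↦4, 5↦3, 6↦2]  zeros at y ∈ {2, 3}
  x = 3: [0↦6, 1↦5, 2↦5, 3↦4, 4↦0, 5↦5, 6↦3]  zeros at y ∈ {4}
  x = 4: [0↦2, 1↦2, 2↦3, 3↦3, 4↦0, 5↦6, 6↦5]  zeros at y ∈ {4}
  x = 5: [0↦6, 1↦2, 2↦6, 3↦2, 4↦2, 5↦4, 6↦6]  zeros at y ∈ ∅
  x = 6: [0↦2, 1↦3, 2↦5, 3↦6, 4↦4, 5↦4, 6↦4]  zeros at y ∈ ∅
Collecting zeros: affine points = {(1, 1), (1, 3), (1, 4), (2, 2), (2, 3), (3, 4), (4, 4)}.
Total count |C(F_7)_aff| = 7.


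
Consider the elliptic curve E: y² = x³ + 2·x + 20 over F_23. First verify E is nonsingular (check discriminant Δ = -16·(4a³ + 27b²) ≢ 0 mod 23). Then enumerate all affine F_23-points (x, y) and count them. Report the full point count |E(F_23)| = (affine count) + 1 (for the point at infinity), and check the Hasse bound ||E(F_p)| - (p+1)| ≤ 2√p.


Affine points = {(1, 0), (2, 3), (2, 20), (4, 0), (6, 8), (6, 15), (7, 3), (7, 20), (9, 10), (9, 13), (11, 4), (11, 19), (12, 1), (12, 22), (13, 9), (13, 14), (14, 3), (14, 20), (16, 10), (16, 13), (18, 0), (21, 10), (21, 13)}; affine count = 23; |E(F_23)| = 24.

Discriminant check: Δ ∝ 4a³ + 27b² = 4·2³ + 27·20² = 4·8 + 27·400 ≡ 22 (mod 23). Nonzero ⇒ E is nonsingular.
For each x ∈ F_23, compute rhs = x³ + 2·x + 20 mod 23, then count y ∈ F_23 with y² ≡ rhs.
  x = 0: rhs = 20, matching y values: none (0 points).
  x = 1: rhs = 0, matching y values: 0 (1 points).
  x = 2: rhs = 9, matching y values: 3, 20 (2 points).
  x = 3: rhs = 7, matching y values: none (0 points).
  x = 4: rhs = 0, matching y values: 0 (1 points).
  x = 5: rhs = 17, matching y values: none (0 points).
  x = 6: rhs = 18, matching y values: 8, 15 (2 points).
  x = 7: rhs = 9, matching y values: 3, 20 (2 points).
  x = 8: rhs = 19, matching y values: none (0 points).
  x = 9: rhs = 8, matching y values: 10, 13 (2 points).
  x = 10: rhs = 5, matching y values: none (0 points).
  x = 11: rhs = 16, matching y values: 4, 19 (2 points).
  x = 12: rhs = 1, matching y values: 1, 22 (2 points).
  x = 13: rhs = 12, matching y values: 9, 14 (2 points).
  x = 14: rhs = 9, matching y values: 3, 20 (2 points).
  x = 15: rhs = 21, matching y values: none (0 points).
  x = 16: rhs = 8, matching y values: 10, 13 (2 points).
  x = 17: rhs = 22, matching y values: none (0 points).
  x = 18: rhs = 0, matching y values: 0 (1 points).
  x = 19: rhs = 17, matching y values: none (0 points).
  x = 20: rhs = 10, matching y values: none (0 points).
  x = 21: rhs = 8, matching y values: 10, 13 (2 points).
  x = 22: rhs = 17, matching y values: none (0 points).
Total affine count: 23.
Full point count |E(F_23)| = 23 + 1 = 24.
Hasse bound: |24 − (23+1)| = |0| = 0 ≤ 2√23 ≈ 9.5917 ✓.


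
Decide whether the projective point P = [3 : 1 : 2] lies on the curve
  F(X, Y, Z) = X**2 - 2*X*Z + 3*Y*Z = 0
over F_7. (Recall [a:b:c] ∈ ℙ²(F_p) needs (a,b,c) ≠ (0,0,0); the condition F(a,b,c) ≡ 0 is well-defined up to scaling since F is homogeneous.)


F(3,1,2) ≡ 3 (mod 7); P is NOT on the curve.

Evaluate F(3, 1, 2) term-by-term (mod 7).
  X**2 ↦ 1·9·1·1 = 9
  -2*X*Z ↦ -2·3·1·2 = -12
  3*Y*Z ↦ 3·1·1·2 = 6
Sum: F(3, 1, 2) = (9) + (-12) + (6) = 3.
Reducing mod 7: 3 ≡ 3 (mod 7).
Since F(a, b, c) ≡ 3 ≠ 0 (mod 7), P does NOT lie on the curve.


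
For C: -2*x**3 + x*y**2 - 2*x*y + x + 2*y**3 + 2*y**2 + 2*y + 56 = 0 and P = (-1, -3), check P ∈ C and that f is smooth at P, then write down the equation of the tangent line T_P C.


Tangent line at P: 10*x + 52*y + 166 = 0.

Step 1: f(-1, -3) = 0, so P lies on C.
Step 2: partial derivatives
  f_x(x, y) = -6*x**2 + y**2 - 2*y + 1, f_y(x, y) = 2*x*y - 2*x + 6*y**2 + 4*y + 2.
  f_x(P) = 10, f_y(P) = 52 (gradient nonzero, so P is smooth).
Step 3: tangent line at P: 10·(x − -1) + 52·(y − -3) = 0.
Expanding: 10*x + 52*y + 166 = 0.


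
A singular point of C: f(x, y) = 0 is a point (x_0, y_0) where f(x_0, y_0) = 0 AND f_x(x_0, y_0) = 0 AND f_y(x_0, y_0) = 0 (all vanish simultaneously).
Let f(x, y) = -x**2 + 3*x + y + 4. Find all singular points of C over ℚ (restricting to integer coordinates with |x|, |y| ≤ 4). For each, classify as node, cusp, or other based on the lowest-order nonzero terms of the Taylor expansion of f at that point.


No singular points in the scanned grid; C is smooth there.

Compute partial derivatives:
  f_x = 3 - 2*x.
  f_y = 1.
f_y = 1 is a nonzero constant, so f_y never vanishes: no point (x, y) can satisfy f = f_x = f_y = 0. In particular no (x, y) ∈ {−4, ..., 4}² is singular; the curve is smooth.


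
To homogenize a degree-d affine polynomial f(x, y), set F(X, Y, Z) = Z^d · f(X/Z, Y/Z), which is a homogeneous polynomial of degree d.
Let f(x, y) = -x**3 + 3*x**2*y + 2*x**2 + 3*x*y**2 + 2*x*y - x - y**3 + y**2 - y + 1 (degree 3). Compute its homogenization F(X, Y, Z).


F(X, Y, Z) = -X**3 + 3*X**2*Y + 2*X**2*Z + 3*X*Y**2 + 2*X*Y*Z - X*Z**2 - Y**3 + Y**2*Z - Y*Z**2 + Z**3

deg(f) = 3.
Substitute x = X/Z, y = Y/Z into f, then multiply by Z^3.
  monomial -1·x^3·y^0 ↦ -1·X^3·Y^0·Z^0.
  monomial 3·x^2·y^1 ↦ 3·X^2·Y^1·Z^0.
  monomial 2·x^2·y^0 ↦ 2·X^2·Y^0·Z^1.
  monomial 3·x^1·y^2 ↦ 3·X^1·Y^2·Z^0.
  monomial 2·x^1·y^1 ↦ 2·X^1·Y^1·Z^1.
  monomial -1·x^1·y^0 ↦ -1·X^1·Y^0·Z^2.
  monomial -1·x^0·y^3 ↦ -1·X^0·Y^3·Z^0.
  monomial 1·x^0·y^2 ↦ 1·X^0·Y^2·Z^1.
  monomial -1·x^0·y^1 ↦ -1·X^0·Y^1·Z^2.
  monomial 1·x^0·y^0 ↦ 1·X^0·Y^0·Z^3.
Collecting: F(X, Y, Z) = -X**3 + 3*X**2*Y + 2*X**2*Z + 3*X*Y**2 + 2*X*Y*Z - X*Z**2 - Y**3 + Y**2*Z - Y*Z**2 + Z**3.


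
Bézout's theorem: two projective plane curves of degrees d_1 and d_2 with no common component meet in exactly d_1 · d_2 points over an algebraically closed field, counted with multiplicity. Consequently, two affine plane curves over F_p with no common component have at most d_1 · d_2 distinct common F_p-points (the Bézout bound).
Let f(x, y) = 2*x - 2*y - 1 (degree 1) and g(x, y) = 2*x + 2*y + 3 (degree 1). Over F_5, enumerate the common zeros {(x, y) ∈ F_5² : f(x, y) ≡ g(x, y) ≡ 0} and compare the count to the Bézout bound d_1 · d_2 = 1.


Common zeros: {(2, 4)}; count = 1; Bézout bound = 1.

deg(f) = 1, deg(g) = 1, so Bézout bound = 1.
Scan x ∈ F_5. For each x, list the y ∈ F_5 with f(x, y) ≡ 0 and those with g(x, y) ≡ 0 (mod 5); the common zeros in that column are the intersection.
  x = 0: f ≡ 0 at y ∈ {2}; g ≡ 0 at y ∈ {1}; common: ∅.
  x = 1: f ≡ 0 at y ∈ {3}; g ≡ 0 at y ∈ {0}; common: ∅.
  x = 2: f ≡ 0 at y ∈ {4}; g ≡ 0 at y ∈ {4}; common: {4}.
  x = 3: f ≡ 0 at y ∈ {0}; g ≡ 0 at y ∈ {3}; common: ∅.
  x = 4: f ≡ 0 at y ∈ {1}; g ≡ 0 at y ∈ {2}; common: ∅.
Collecting: common zeros = {(2, 4)}, so the count is 1.
Comparison with the Bézout bound: 1 ≤ 1 = deg(f)·deg(g), as expected for curves with no common component (the bound is attained).


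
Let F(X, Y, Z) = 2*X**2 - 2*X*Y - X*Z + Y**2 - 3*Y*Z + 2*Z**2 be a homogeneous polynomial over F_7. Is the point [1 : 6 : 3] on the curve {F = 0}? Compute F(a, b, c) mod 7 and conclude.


F(1,6,3) ≡ 1 (mod 7); P is NOT on the curve.

Evaluate F(1, 6, 3) term-by-term (mod 7).
  2*X**2 ↦ 2·1·1·1 = 2
  -2*X*Y ↦ -2·1·6·1 = -12
  -X*Z ↦ -1·1·1·3 = -3
  Y**2 ↦ 1·1·36·1 = 36
  -3*Y*Z ↦ -3·1·6·3 = -54
  2*Z**2 ↦ 2·1·1·9 = 18
Sum: F(1, 6, 3) = (2) + (-12) + (-3) + (36) + (-54) + (18) = -13.
Reducing mod 7: -13 ≡ 1 (mod 7).
Since F(a, b, c) ≡ 1 ≠ 0 (mod 7), P does NOT lie on the curve.


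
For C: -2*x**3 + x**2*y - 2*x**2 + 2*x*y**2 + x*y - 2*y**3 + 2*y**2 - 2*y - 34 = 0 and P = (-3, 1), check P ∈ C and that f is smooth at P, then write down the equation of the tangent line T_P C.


Tangent line at P: -45*x - 10*y - 125 = 0.

Step 1: f(-3, 1) = 0, so P lies on C.
Step 2: partial derivatives
  f_x(x, y) = -6*x**2 + 2*x*y - 4*x + 2*y**2 + y, f_y(x, y) = x**2 + 4*x*y + x - 6*y**2 + 4*y - 2.
  f_x(P) = -45, f_y(P) = -10 (gradient nonzero, so P is smooth).
Step 3: tangent line at P: -45·(x − -3) + -10·(y − 1) = 0.
Expanding: -45*x - 10*y - 125 = 0.


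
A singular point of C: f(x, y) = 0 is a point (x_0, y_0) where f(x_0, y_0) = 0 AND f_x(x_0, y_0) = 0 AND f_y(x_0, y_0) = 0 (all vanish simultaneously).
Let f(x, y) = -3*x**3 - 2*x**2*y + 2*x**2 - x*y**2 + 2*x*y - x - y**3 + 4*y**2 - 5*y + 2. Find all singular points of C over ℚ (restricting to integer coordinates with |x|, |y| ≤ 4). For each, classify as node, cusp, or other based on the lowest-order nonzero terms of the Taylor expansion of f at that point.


Singular points: {(0, 1)}; classification: cusp.

Compute partial derivatives:
  f_x = -9*x**2 - 4*x*y + 4*x - y**2 + 2*y - 1.
  f_y = -2*x**2 - 2*x*y + 2*x - 3*y**2 + 8*y - 5.
Scan x_0 ∈ {−4, ..., 4}. For each x_0, f_y(x_0, y) is a polynomial in y; find its integer roots y ∈ {−4, ..., 4}, then test f_x and f at those candidates.
  x = -4: f_y(-4, y) = -3*y**2 + 16*y - 45; no integer root y with |y| ≤ 4.
  x = -3: f_y(-3, y) = -3*y**2 + 14*y - 29; no integer root y with |y| ≤ 4.
  x = -2: f_y(-2, y) = -3*y**2 + 12*y - 17; no integer root y with |y| ≤ 4.
  x = -1: f_y(-1, y) = -3*y**2 + 10*y - 9; no integer root y with |y| ≤ 4.
  x = 0: f_y(0, y) = -3*y**2 + 8*y - 5; vanishes at y ∈ {1}. (0, 1): f_x = 0, f = 0 — SINGULAR.
  x = 1: f_y(1, y) = -3*y**2 + 6*y - 5; no integer root y with |y| ≤ 4.
  x = 2: f_y(2, y) = -3*y**2 + 4*y - 9; no integer root y with |y| ≤ 4.
  x = 3: f_y(3, y) = -3*y**2 + 2*y - 17; no integer root y with |y| ≤ 4.
  x = 4: f_y(4, y) = -3*y**2 - 29; no integer root y with |y| ≤ 4.
Only singular point on the grid: (0, 1).
Classify: substitute x = 0 + u, y = 1 + v and expand: f = -3*u**3 - 2*u**2*v - u*v**2 - v**3 + v**2.
No constant or linear terms (consistent with a singular point). Quadratic part: v**2. Cubic part: -3*u**3 - 2*u**2*v - u*v**2 - v**3.
The quadratic part v**2 is a perfect square, so there is a single (double) tangent line v = 0, i.e. y = 1. Restricting the cubic part to that line (v = 0) leaves -3*u**3 ≠ 0, so f is not divisible by v and the branch is v² ≈ 3*u**3 to lowest order — this is a cusp.
Classification: cusp.


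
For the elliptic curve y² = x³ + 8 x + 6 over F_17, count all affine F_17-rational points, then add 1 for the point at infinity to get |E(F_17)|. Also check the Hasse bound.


Affine points = {(1, 7), (1, 10), (2, 8), (2, 9), (4, 0), (5, 1), (5, 16), (6, 7), (6, 10), (8, 2), (8, 15), (9, 5), (9, 12), (10, 7), (10, 10), (15, 4), (15, 13)}; affine count = 17; |E(F_17)| = 18.

Discriminant check: Δ ∝ 4a³ + 27b² = 4·8³ + 27·6² = 4·512 + 27·36 ≡ 11 (mod 17). Nonzero ⇒ E is nonsingular.
For each x ∈ F_17, compute rhs = x³ + 8·x + 6 mod 17, then count y ∈ F_17 with y² ≡ rhs.
  x = 0: rhs = 6, matching y values: none (0 points).
  x = 1: rhs = 15, matching y values: 7, 10 (2 points).
  x = 2: rhs = 13, matching y values: 8, 9 (2 points).
  x = 3: rhs = 6, matching y values: none (0 points).
  x = 4: rhs = 0, matching y values: 0 (1 points).
  x = 5: rhs = 1, matching y values: 1, 16 (2 points).
  x = 6: rhs = 15, matching y values: 7, 10 (2 points).
  x = 7: rhs = 14, matching y values: none (0 points).
  x = 8: rhs = 4, matching y values: 2, 15 (2 points).
  x = 9: rhs = 8, matching y values: 5, 12 (2 points).
  x = 10: rhs = 15, matching y values: 7, 10 (2 points).
  x = 11: rhs = 14, matching y values: none (0 points).
  x = 12: rhs = 11, matching y values: none (0 points).
  x = 13: rhs = 12, matching y values: none (0 points).
  x = 14: rhs = 6, matching y values: none (0 points).
  x = 15: rhs = 16, matching y values: 4, 13 (2 points).
  x = 16: rhs = 14, matching y values: none (0 points).
Total affine count: 17.
Full point count |E(F_17)| = 17 + 1 = 18.
Hasse bound: |18 − (17+1)| = |0| = 0 ≤ 2√17 ≈ 8.2462 ✓.


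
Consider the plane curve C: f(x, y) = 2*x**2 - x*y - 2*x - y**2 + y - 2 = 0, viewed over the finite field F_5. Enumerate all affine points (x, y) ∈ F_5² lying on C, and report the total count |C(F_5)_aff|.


Affine F_5-points: {(2, 1), (2, 3), (3, 0), (3, 3)}; count = 4.

For each of the 25 pairs (x, y) ∈ F_5², evaluate f(x, y) mod 5. Record the zeros.
  x = 0: [0↦3, 1↦3, 2↦1, 3↦2, 4↦1]  zeros at y ∈ ∅
  x = 1: [0↦3, 1↦2, 2↦4, 3↦4, 4↦2]  zeros at y ∈ ∅
  x = 2: [0↦2, 1↦0, 2↦1, 3↦0, 4↦2]  zeros at y ∈ {1, 3}
  x = 3: [0↦0, 1↦2, 2↦2, 3↦0, 4↦1]  zeros at y ∈ {0, 3}
  x = 4: [0↦2, 1↦3, 2↦2, 3↦4, 4↦4]  zeros at y ∈ ∅
Collecting zeros: affine points = {(2, 1), (2, 3), (3, 0), (3, 3)}.
Total count |C(F_5)_aff| = 4.


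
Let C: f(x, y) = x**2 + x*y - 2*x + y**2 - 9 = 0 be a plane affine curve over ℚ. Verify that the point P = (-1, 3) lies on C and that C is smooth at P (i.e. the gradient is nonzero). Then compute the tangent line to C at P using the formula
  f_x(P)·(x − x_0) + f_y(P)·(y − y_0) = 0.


Tangent line at P: -x + 5*y - 16 = 0.

Step 1: f(-1, 3) = 0, so P lies on C.
Step 2: partial derivatives
  f_x(x, y) = 2*x + y - 2, f_y(x, y) = x + 2*y.
  f_x(P) = -1, f_y(P) = 5 (gradient nonzero, so P is smooth).
Step 3: tangent line at P: -1·(x − -1) + 5·(y − 3) = 0.
Expanding: -x + 5*y - 16 = 0.


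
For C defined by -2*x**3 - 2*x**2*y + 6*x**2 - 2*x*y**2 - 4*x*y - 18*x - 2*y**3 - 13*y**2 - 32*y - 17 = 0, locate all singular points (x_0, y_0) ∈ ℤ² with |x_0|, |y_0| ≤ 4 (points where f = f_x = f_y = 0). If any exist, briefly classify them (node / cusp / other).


Singular points: {(2, -3)}; classification: cusp.

Compute partial derivatives:
  f_x = -6*x**2 - 4*x*y + 12*x - 2*y**2 - 4*y - 18.
  f_y = -2*x**2 - 4*x*y - 4*x - 6*y**2 - 26*y - 32.
Scan x_0 ∈ {−4, ..., 4}. For each x_0, f_y(x_0, y) is a polynomial in y; find its integer roots y ∈ {−4, ..., 4}, then test f_x and f at those candidates.
  x = -4: f_y(-4, y) = -6*y**2 - 10*y - 48; no integer root y with |y| ≤ 4.
  x = -3: f_y(-3, y) = -6*y**2 - 14*y - 38; no integer root y with |y| ≤ 4.
  x = -2: f_y(-2, y) = -6*y**2 - 18*y - 32; no integer root y with |y| ≤ 4.
  x = -1: f_y(-1, y) = -6*y**2 - 22*y - 30; no integer root y with |y| ≤ 4.
  x = 0: f_y(0, y) = -6*y**2 - 26*y - 32; no integer root y with |y| ≤ 4.
  x = 1: f_y(1, y) = -6*y**2 - 30*y - 38; no integer root y with |y| ≤ 4.
  x = 2: f_y(2, y) = -6*y**2 - 34*y - 48; vanishes at y ∈ {-3}. (2, -3): f_x = 0, f = 0 — SINGULAR.
  x = 3: f_y(3, y) = -6*y**2 - 38*y - 62; no integer root y with |y| ≤ 4.
  x = 4: f_y(4, y) = -6*y**2 - 42*y - 80; no integer root y with |y| ≤ 4.
Only singular point on the grid: (2, -3).
Classify: substitute x = 2 + u, y = -3 + v and expand: f = -2*u**3 - 2*u**2*v - 2*u*v**2 - 2*v**3 + v**2.
No constant or linear terms (consistent with a singular point). Quadratic part: v**2. Cubic part: -2*u**3 - 2*u**2*v - 2*u*v**2 - 2*v**3.
The quadratic part v**2 is a perfect square, so there is a single (double) tangent line v = 0, i.e. y = -3. Restricting the cubic part to that line (v = 0) leaves -2*u**3 ≠ 0, so f is not divisible by v and the branch is v² ≈ 2*u**3 to lowest order — this is a cusp.
Classification: cusp.


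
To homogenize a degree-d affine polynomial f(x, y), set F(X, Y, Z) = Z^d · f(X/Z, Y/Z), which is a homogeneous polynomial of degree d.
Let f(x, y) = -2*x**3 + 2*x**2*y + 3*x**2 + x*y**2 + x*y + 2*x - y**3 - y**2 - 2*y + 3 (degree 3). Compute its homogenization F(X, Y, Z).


F(X, Y, Z) = -2*X**3 + 2*X**2*Y + 3*X**2*Z + X*Y**2 + X*Y*Z + 2*X*Z**2 - Y**3 - Y**2*Z - 2*Y*Z**2 + 3*Z**3

deg(f) = 3.
Substitute x = X/Z, y = Y/Z into f, then multiply by Z^3.
  monomial -2·x^3·y^0 ↦ -2·X^3·Y^0·Z^0.
  monomial 2·x^2·y^1 ↦ 2·X^2·Y^1·Z^0.
  monomial 3·x^2·y^0 ↦ 3·X^2·Y^0·Z^1.
  monomial 1·x^1·y^2 ↦ 1·X^1·Y^2·Z^0.
  monomial 1·x^1·y^1 ↦ 1·X^1·Y^1·Z^1.
  monomial 2·x^1·y^0 ↦ 2·X^1·Y^0·Z^2.
  monomial -1·x^0·y^3 ↦ -1·X^0·Y^3·Z^0.
  monomial -1·x^0·y^2 ↦ -1·X^0·Y^2·Z^1.
  monomial -2·x^0·y^1 ↦ -2·X^0·Y^1·Z^2.
  monomial 3·x^0·y^0 ↦ 3·X^0·Y^0·Z^3.
Collecting: F(X, Y, Z) = -2*X**3 + 2*X**2*Y + 3*X**2*Z + X*Y**2 + X*Y*Z + 2*X*Z**2 - Y**3 - Y**2*Z - 2*Y*Z**2 + 3*Z**3.


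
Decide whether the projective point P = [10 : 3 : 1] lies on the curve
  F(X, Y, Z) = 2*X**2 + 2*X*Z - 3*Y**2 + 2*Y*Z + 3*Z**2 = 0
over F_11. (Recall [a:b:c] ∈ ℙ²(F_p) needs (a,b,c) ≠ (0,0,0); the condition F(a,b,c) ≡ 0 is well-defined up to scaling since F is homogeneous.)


F(10,3,1) ≡ 4 (mod 11); P is NOT on the curve.

Evaluate F(10, 3, 1) term-by-term (mod 11).
  2*X**2 ↦ 2·100·1·1 = 200
  2*X*Z ↦ 2·10·1·1 = 20
  -3*Y**2 ↦ -3·1·9·1 = -27
  2*Y*Z ↦ 2·1·3·1 = 6
  3*Z**2 ↦ 3·1·1·1 = 3
Sum: F(10, 3, 1) = (200) + (20) + (-27) + (6) + (3) = 202.
Reducing mod 11: 202 ≡ 4 (mod 11).
Since F(a, b, c) ≡ 4 ≠ 0 (mod 11), P does NOT lie on the curve.


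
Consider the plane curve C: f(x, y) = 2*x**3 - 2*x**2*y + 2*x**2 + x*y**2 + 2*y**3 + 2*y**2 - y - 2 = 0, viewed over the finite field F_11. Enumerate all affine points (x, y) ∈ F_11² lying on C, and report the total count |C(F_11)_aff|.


Affine F_11-points: {(0, 4), (1, 7), (2, 0), (2, 10), (4, 2), (8, 8), (8, 10), (10, 10)}; count = 8.

For each of the 121 pairs (x, y) ∈ F_11², evaluate f(x, y) mod 11. Record the zeros.
  x = 0: [0↦9, 1↦1, 2↦9, 3↦1, 4↦0, 5↦7, 6↦1, 7↦5, 8↦9, 9↦3, 10↦10]  zeros at y ∈ {4}
  x = 1: [0↦2, 1↦4, 2↦2, 3↦8, 4↦1, 5↦4, 6↦7, 7↦0, 8↦6, 9↦4, 10↦6]  zeros at y ∈ {7}
  x = 2: [0↦0, 1↦8, 2↦3, 3↦8, 4↦2, 5↦8, 6↦5, 7↦5, 8↦9, 9↦7, 10↦0]  zeros at y ∈ {0, 10}
  x = 3: [0↦4, 1↦3, 2↦2, 3↦2, 4↦4, 5↦9, 6↦7, 7↦10, 8↦8, 9↦2, 10↦4]  zeros at y ∈ ∅
  x = 4: [0↦4, 1↦1, 2↦0, 3↦2, 4↦8, 5↦8, 6↦3, 7↦5, 8↦4, 9↦1, 10↦8]  zeros at y ∈ {2}
  x = 5: [0↦1, 1↦3, 2↦9, 3↦9, 4↦4, 5↦6, 6↦5, 7↦2, 8↦9, 9↦5, 10↦2]  zeros at y ∈ ∅
  x = 6: [0↦7, 1↦10, 2↦8, 3↦2, 4↦4, 5↦4, 6↦3, 7↦2, 8↦2, 9↦4, 10↦9]  zeros at y ∈ ∅
  x = 7: [0↦1, 1↦1, 2↦9, 3↦4, 4↦9, 5↦3, 6↦9, 7↦6, 8↦6, 9↦10, 10↦8]  zeros at y ∈ ∅
  x = 8: [0↦6, 1↦10, 2↦2, 3↦5, 4↦9, 5↦4, 6↦2, 7↦4, 8↦0, 9↦2, 10↦0]  zeros at y ∈ {8, 10}
  x = 9: [0↦1, 1↦5, 2↦10, 3↦6, 4↦5, 5↦8, 6↦5, 7↦8, 8↦7, 9↦3, 10↦8]  zeros at y ∈ ∅
  x = 10: [0↦9, 1↦9, 2↦1, 3↦8, 4↦9, 5↦5, 6↦8, 7↦8, 8↦6, 9↦3, 10↦0]  zeros at y ∈ {10}
Collecting zeros: affine points = {(0, 4), (1, 7), (2, 0), (2, 10), (4, 2), (8, 8), (8, 10), (10, 10)}.
Total count |C(F_11)_aff| = 8.


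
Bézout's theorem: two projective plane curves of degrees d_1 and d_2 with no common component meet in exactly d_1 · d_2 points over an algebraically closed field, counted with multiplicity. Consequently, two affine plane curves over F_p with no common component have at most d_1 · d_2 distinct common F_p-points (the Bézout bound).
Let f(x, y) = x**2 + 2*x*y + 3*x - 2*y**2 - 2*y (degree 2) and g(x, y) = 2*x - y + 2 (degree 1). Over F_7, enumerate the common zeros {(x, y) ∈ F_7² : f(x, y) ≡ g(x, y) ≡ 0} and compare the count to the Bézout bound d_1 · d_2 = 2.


Common zeros: {(1, 4), (4, 3)}; count = 2; Bézout bound = 2.

deg(f) = 2, deg(g) = 1, so Bézout bound = 2.
Scan x ∈ F_7. For each x, list the y ∈ F_7 with f(x, y) ≡ 0 and those with g(x, y) ≡ 0 (mod 7); the common zeros in that column are the intersection.
  x = 0: f ≡ 0 at y ∈ {0, 6}; g ≡ 0 at y ∈ {2}; common: ∅.
  x = 1: f ≡ 0 at y ∈ {3, 4}; g ≡ 0 at y ∈ {4}; common: {4}.
  x = 2: f ≡ 0 at y ∈ {4}; g ≡ 0 at y ∈ {6}; common: ∅.
  x = 3: f ≡ 0 at y ∈ ∅; g ≡ 0 at y ∈ {1}; common: ∅.
  x = 4: f ≡ 0 at y ∈ {0, 3}; g ≡ 0 at y ∈ {3}; common: {3}.
  x = 5: f ≡ 0 at y ∈ ∅; g ≡ 0 at y ∈ {5}; common: ∅.
  x = 6: f ≡ 0 at y ∈ {6}; g ≡ 0 at y ∈ {0}; common: ∅.
Collecting: common zeros = {(1, 4), (4, 3)}, so the count is 2.
Comparison with the Bézout bound: 2 ≤ 2 = deg(f)·deg(g), as expected for curves with no common component (the bound is attained).


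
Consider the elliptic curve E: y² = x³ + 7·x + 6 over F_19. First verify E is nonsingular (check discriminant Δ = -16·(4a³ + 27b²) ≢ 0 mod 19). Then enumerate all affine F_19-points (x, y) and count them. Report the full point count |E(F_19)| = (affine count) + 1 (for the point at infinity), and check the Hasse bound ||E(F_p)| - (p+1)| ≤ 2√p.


Affine points = {(0, 5), (0, 14), (2, 3), (2, 16), (3, 4), (3, 15), (6, 6), (6, 13), (8, 2), (8, 17), (9, 0), (14, 6), (14, 13), (15, 3), (15, 16), (18, 6), (18, 13)}; affine count = 17; |E(F_19)| = 18.

Discriminant check: Δ ∝ 4a³ + 27b² = 4·7³ + 27·6² = 4·343 + 27·36 ≡ 7 (mod 19). Nonzero ⇒ E is nonsingular.
For each x ∈ F_19, compute rhs = x³ + 7·x + 6 mod 19, then count y ∈ F_19 with y² ≡ rhs.
  x = 0: rhs = 6, matching y values: 5, 14 (2 points).
  x = 1: rhs = 14, matching y values: none (0 points).
  x = 2: rhs = 9, matching y values: 3, 16 (2 points).
  x = 3: rhs = 16, matching y values: 4, 15 (2 points).
  x = 4: rhs = 3, matching y values: none (0 points).
  x = 5: rhs = 14, matching y values: none (0 points).
  x = 6: rhs = 17, matching y values: 6, 13 (2 points).
  x = 7: rhs = 18, matching y values: none (0 points).
  x = 8: rhs = 4, matching y values: 2, 17 (2 points).
  x = 9: rhs = 0, matching y values: 0 (1 points).
  x = 10: rhs = 12, matching y values: none (0 points).
  x = 11: rhs = 8, matching y values: none (0 points).
  x = 12: rhs = 13, matching y values: none (0 points).
  x = 13: rhs = 14, matching y values: none (0 points).
  x = 14: rhs = 17, matching y values: 6, 13 (2 points).
  x = 15: rhs = 9, matching y values: 3, 16 (2 points).
  x = 16: rhs = 15, matching y values: none (0 points).
  x = 17: rhs = 3, matching y values: none (0 points).
  x = 18: rhs = 17, matching y values: 6, 13 (2 points).
Total affine count: 17.
Full point count |E(F_19)| = 17 + 1 = 18.
Hasse bound: |18 − (19+1)| = |-2| = 2 ≤ 2√19 ≈ 8.7178 ✓.


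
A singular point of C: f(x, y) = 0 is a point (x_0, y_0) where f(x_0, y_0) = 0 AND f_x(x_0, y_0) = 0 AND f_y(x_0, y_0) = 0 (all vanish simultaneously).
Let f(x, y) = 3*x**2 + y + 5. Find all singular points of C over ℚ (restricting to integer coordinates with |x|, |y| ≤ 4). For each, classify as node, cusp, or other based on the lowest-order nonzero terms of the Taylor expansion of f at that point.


No singular points in the scanned grid; C is smooth there.

Compute partial derivatives:
  f_x = 6*x.
  f_y = 1.
f_y = 1 is a nonzero constant, so f_y never vanishes: no point (x, y) can satisfy f = f_x = f_y = 0. In particular no (x, y) ∈ {−4, ..., 4}² is singular; the curve is smooth.


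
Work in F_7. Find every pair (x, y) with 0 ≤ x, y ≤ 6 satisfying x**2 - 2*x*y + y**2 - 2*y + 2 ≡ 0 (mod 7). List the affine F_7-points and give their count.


Affine F_7-points: {(1, 1), (1, 3), (4, 5), (5, 2), (5, 3), (6, 2), (6, 5)}; count = 7.

For each of the 49 pairs (x, y) ∈ F_7², evaluate f(x, y) mod 7. Record the zeros.
  x = 0: [0↦2, 1↦1, 2↦2, 3↦5, 4↦3, 5↦3, 6↦5]  zeros at y ∈ ∅
  x = 1: [0↦3, 1↦0, 2↦6, 3↦0, 4↦3, 5↦1, 6↦1]  zeros at y ∈ {1, 3}
  x = 2: [0↦6, 1↦1, 2↦5, 3↦4, 4↦5, 5↦1, 6↦6]  zeros at y ∈ ∅
  x = 3: [0↦4, 1↦4, 2↦6, 3↦3, 4↦2, 5↦3, 6↦6]  zeros at y ∈ ∅
  x = 4: [0↦4, 1↦2, 2↦2, 3↦4, 4↦1, 5↦0, 6↦1]  zeros at y ∈ {5}
  x = 5: [0↦6, 1↦2, 2↦0, 3↦0, 4↦2, 5↦6, 6↦5]  zeros at y ∈ {2, 3}
  x = 6: [0↦3, 1↦4, 2↦0, 3↦5, 4↦5, 5↦0, 6↦4]  zeros at y ∈ {2, 5}
Collecting zeros: affine points = {(1, 1), (1, 3), (4, 5), (5, 2), (5, 3), (6, 2), (6, 5)}.
Total count |C(F_7)_aff| = 7.


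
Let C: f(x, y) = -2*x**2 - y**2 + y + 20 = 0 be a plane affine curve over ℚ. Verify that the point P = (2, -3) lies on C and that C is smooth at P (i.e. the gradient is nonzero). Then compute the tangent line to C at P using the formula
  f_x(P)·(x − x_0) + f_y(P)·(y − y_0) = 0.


Tangent line at P: -8*x + 7*y + 37 = 0.

Step 1: f(2, -3) = 0, so P lies on C.
Step 2: partial derivatives
  f_x(x, y) = -4*x, f_y(x, y) = 1 - 2*y.
  f_x(P) = -8, f_y(P) = 7 (gradient nonzero, so P is smooth).
Step 3: tangent line at P: -8·(x − 2) + 7·(y − -3) = 0.
Expanding: -8*x + 7*y + 37 = 0.


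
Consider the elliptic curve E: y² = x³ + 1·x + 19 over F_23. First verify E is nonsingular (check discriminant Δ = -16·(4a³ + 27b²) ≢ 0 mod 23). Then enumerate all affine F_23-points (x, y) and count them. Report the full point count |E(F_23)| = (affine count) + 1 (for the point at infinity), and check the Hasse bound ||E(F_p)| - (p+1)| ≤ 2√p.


Affine points = {(2, 11), (2, 12), (3, 7), (3, 16), (4, 8), (4, 15), (7, 1), (7, 22), (11, 2), (11, 21), (17, 2), (17, 21), (18, 2), (18, 21), (20, 9), (20, 14), (21, 3), (21, 20)}; affine count = 18; |E(F_23)| = 19.

Discriminant check: Δ ∝ 4a³ + 27b² = 4·1³ + 27·19² = 4·1 + 27·361 ≡ 22 (mod 23). Nonzero ⇒ E is nonsingular.
For each x ∈ F_23, compute rhs = x³ + 1·x + 19 mod 23, then count y ∈ F_23 with y² ≡ rhs.
  x = 0: rhs = 19, matching y values: none (0 points).
  x = 1: rhs = 21, matching y values: none (0 points).
  x = 2: rhs = 6, matching y values: 11, 12 (2 points).
  x = 3: rhs = 3, matching y values: 7, 16 (2 points).
  x = 4: rhs = 18, matching y values: 8, 15 (2 points).
  x = 5: rhs = 11, matching y values: none (0 points).
  x = 6: rhs = 11, matching y values: none (0 points).
  x = 7: rhs = 1, matching y values: 1, 22 (2 points).
  x = 8: rhs = 10, matching y values: none (0 points).
  x = 9: rhs = 21, matching y values: none (0 points).
  x = 10: rhs = 17, matching y values: none (0 points).
  x = 11: rhs = 4, matching y values: 2, 21 (2 points).
  x = 12: rhs = 11, matching y values: none (0 points).
  x = 13: rhs = 21, matching y values: none (0 points).
  x = 14: rhs = 17, matching y values: none (0 points).
  x = 15: rhs = 5, matching y values: none (0 points).
  x = 16: rhs = 14, matching y values: none (0 points).
  x = 17: rhs = 4, matching y values: 2, 21 (2 points).
  x = 18: rhs = 4, matching y values: 2, 21 (2 points).
  x = 19: rhs = 20, matching y values: none (0 points).
  x = 20: rhs = 12, matching y values: 9, 14 (2 points).
  x = 21: rhs = 9, matching y values: 3, 20 (2 points).
  x = 22: rhs = 17, matching y values: none (0 points).
Total affine count: 18.
Full point count |E(F_23)| = 18 + 1 = 19.
Hasse bound: |19 − (23+1)| = |-5| = 5 ≤ 2√23 ≈ 9.5917 ✓.
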